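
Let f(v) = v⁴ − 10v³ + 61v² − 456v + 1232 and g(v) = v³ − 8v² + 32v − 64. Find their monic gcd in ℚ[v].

v − 4

Euclidean algorithm in ℚ[v]:
  v⁴ − 10v³ + 61v² − 456v + 1232 = (v − 2)(v³ − 8v² + 32v − 64) + (13v² − 328v + 1104)
  v³ − 8v² + 32v − 64 = ((1/13)v + 224/169)(13v² − 328v + 1104) + ((64528/169)v − 258112/169)
  13v² − 328v + 1104 = ((2197/64528)v − 11661/16132)((64528/169)v − 258112/169) + (0)
Last nonzero remainder: (64528/169)v − 258112/169. Dividing through by 64528/169 gives the monic gcd v − 4.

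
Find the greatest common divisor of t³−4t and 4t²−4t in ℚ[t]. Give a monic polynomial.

Repeated division with remainder:
  t³−4t = ((1/4)t+1/4)(4t²−4t) + (−3t)
  4t²−4t = (−(4/3)t+4/3)(−3t) + (0)
Last nonzero remainder: −3t. Dividing through by −3 gives the monic gcd t.

t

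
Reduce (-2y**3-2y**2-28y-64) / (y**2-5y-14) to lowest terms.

(-2y**2+2y-32)/(y-7)

By polynomial division,
  -2y**3-2y**2-28y-64 = (-2y-12)(y**2-5y-14) + (-116y-232)
  y**2-5y-14 = (-(1/116)y+7/116)(-116y-232) + (0)
Last nonzero remainder: -116y-232. Dividing through by -116 gives the monic gcd y+2.
Cancel y+2 from numerator and denominator to get the reduced form.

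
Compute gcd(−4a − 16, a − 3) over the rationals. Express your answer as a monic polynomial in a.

Apply the Euclidean algorithm:
  −4a − 16 = (−4)(a − 3) + (−28)
  a − 3 = (−(1/28)a + 3/28)(−28) + (0)
The last nonzero remainder is the constant −28, so the polynomials are coprime and gcd = 1.

1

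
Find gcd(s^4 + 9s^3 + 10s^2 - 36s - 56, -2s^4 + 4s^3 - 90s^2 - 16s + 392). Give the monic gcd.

s^2 - 4

Repeated division with remainder:
  s^4 + 9s^3 + 10s^2 - 36s - 56 = (-1/2)(-2s^4 + 4s^3 - 90s^2 - 16s + 392) + (11s^3 - 35s^2 - 44s + 140)
  -2s^4 + 4s^3 - 90s^2 - 16s + 392 = (-(2/11)s - 26/121)(11s^3 - 35s^2 - 44s + 140) + (-(12768/121)s^2 + 51072/121)
  11s^3 - 35s^2 - 44s + 140 = (-(1331/12768)s + 605/1824)(-(12768/121)s^2 + 51072/121) + (0)
Last nonzero remainder: -(12768/121)s^2 + 51072/121. Dividing through by -12768/121 gives the monic gcd s^2 - 4.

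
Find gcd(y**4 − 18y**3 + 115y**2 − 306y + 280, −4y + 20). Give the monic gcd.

y − 5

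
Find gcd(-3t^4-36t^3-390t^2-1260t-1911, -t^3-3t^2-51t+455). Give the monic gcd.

Repeated division with remainder:
  -3t^4-36t^3-390t^2-1260t-1911 = (3t+27)(-t^3-3t^2-51t+455) + (-156t^2-1248t-14196)
  -t^3-3t^2-51t+455 = ((1/156)t-5/156)(-156t^2-1248t-14196) + (0)
Last nonzero remainder: -156t^2-1248t-14196. Dividing through by -156 gives the monic gcd t^2+8t+91.

t^2+8t+91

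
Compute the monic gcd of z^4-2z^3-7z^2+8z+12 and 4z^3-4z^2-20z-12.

Repeated division with remainder:
  z^4-2z^3-7z^2+8z+12 = ((1/4)z-1/4)(4z^3-4z^2-20z-12) + (-3z^2+6z+9)
  4z^3-4z^2-20z-12 = (-(4/3)z-4/3)(-3z^2+6z+9) + (0)
Last nonzero remainder: -3z^2+6z+9. Dividing through by -3 gives the monic gcd z^2-2z-3.

z^2-2z-3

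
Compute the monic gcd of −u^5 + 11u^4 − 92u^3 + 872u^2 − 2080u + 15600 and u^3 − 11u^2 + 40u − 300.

Repeated division with remainder:
  −u^5 + 11u^4 − 92u^3 + 872u^2 − 2080u + 15600 = (−u^2 − 52)(u^3 − 11u^2 + 40u − 300) + (0)
The last nonzero remainder u^3 − 11u^2 + 40u − 300 is already monic.

u^3 − 11u^2 + 40u − 300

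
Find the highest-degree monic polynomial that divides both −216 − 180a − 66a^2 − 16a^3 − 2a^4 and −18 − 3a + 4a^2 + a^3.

Apply the Euclidean algorithm:
  −2a^4 − 16a^3 − 66a^2 − 180a − 216 = (−2a − 8)(a^3 + 4a^2 − 3a − 18) + (−40a^2 − 240a − 360)
  a^3 + 4a^2 − 3a − 18 = (−(1/40)a + 1/20)(−40a^2 − 240a − 360) + (0)
Last nonzero remainder: −40a^2 − 240a − 360. Dividing through by −40 gives the monic gcd a^2 + 6a + 9.

9 + 6a + a^2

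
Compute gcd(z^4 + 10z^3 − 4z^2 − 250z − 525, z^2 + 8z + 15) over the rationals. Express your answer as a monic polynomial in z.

Euclidean algorithm in ℚ[z]:
  z^4 + 10z^3 − 4z^2 − 250z − 525 = (z^2 + 2z − 35)(z^2 + 8z + 15) + (0)
The last nonzero remainder z^2 + 8z + 15 is already monic.

z^2 + 8z + 15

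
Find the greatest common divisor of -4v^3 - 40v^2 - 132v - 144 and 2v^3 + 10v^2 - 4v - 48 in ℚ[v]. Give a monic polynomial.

v^2 + 7v + 12

Apply the Euclidean algorithm:
  -4v^3 - 40v^2 - 132v - 144 = (-2)(2v^3 + 10v^2 - 4v - 48) + (-20v^2 - 140v - 240)
  2v^3 + 10v^2 - 4v - 48 = (-(1/10)v + 1/5)(-20v^2 - 140v - 240) + (0)
Last nonzero remainder: -20v^2 - 140v - 240. Dividing through by -20 gives the monic gcd v^2 + 7v + 12.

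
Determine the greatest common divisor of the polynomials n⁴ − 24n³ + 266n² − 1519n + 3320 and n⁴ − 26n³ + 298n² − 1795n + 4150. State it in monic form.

Repeated division with remainder:
  n⁴ − 24n³ + 266n² − 1519n + 3320 = (n⁴ − 26n³ + 298n² − 1795n + 4150) + (2n³ − 32n² + 276n − 830)
  n⁴ − 26n³ + 298n² − 1795n + 4150 = ((1/2)n − 5)(2n³ − 32n² + 276n − 830) + (0)
Last nonzero remainder: 2n³ − 32n² + 276n − 830. Dividing through by 2 gives the monic gcd n³ − 16n² + 138n − 415.

n³ − 16n² + 138n − 415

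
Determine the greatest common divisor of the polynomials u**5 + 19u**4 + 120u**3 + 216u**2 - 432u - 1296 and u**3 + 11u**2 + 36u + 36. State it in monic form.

Apply the Euclidean algorithm:
  u**5 + 19u**4 + 120u**3 + 216u**2 - 432u - 1296 = (u**2 + 8u - 4)(u**3 + 11u**2 + 36u + 36) + (-64u**2 - 576u - 1152)
  u**3 + 11u**2 + 36u + 36 = (-(1/64)u - 1/32)(-64u**2 - 576u - 1152) + (0)
Last nonzero remainder: -64u**2 - 576u - 1152. Dividing through by -64 gives the monic gcd u**2 + 9u + 18.

u**2 + 9u + 18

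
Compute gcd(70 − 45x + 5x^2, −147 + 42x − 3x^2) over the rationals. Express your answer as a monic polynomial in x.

Repeated division with remainder:
  5x^2 − 45x + 70 = (−5/3)(−3x^2 + 42x − 147) + (25x − 175)
  −3x^2 + 42x − 147 = (−(3/25)x + 21/25)(25x − 175) + (0)
Last nonzero remainder: 25x − 175. Dividing through by 25 gives the monic gcd x − 7.

−7 + x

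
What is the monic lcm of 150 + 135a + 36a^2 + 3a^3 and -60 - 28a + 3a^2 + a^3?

Euclidean algorithm in ℚ[a]:
  3a^3 + 36a^2 + 135a + 150 = (3)(a^3 + 3a^2 - 28a - 60) + (27a^2 + 219a + 330)
  a^3 + 3a^2 - 28a - 60 = ((1/27)a - 46/243)(27a^2 + 219a + 330) + ((100/81)a + 200/81)
  27a^2 + 219a + 330 = ((2187/100)a + 2673/20)((100/81)a + 200/81) + (0)
Last nonzero remainder: (100/81)a + 200/81. Dividing through by 100/81 gives the monic gcd a + 2.
Then lcm(f, g) = f·g / gcd(f, g); expanding and making the result monic gives the answer.

-1500 - 1300a - 265a^2 + 27a^3 + 13a^4 + a^5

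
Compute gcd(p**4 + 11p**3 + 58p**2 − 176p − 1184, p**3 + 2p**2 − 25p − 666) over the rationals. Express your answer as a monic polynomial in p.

Euclidean algorithm in ℚ[p]:
  p**4 + 11p**3 + 58p**2 − 176p − 1184 = (p + 9)(p**3 + 2p**2 − 25p − 666) + (65p**2 + 715p + 4810)
  p**3 + 2p**2 − 25p − 666 = ((1/65)p − 9/65)(65p**2 + 715p + 4810) + (0)
Last nonzero remainder: 65p**2 + 715p + 4810. Dividing through by 65 gives the monic gcd p**2 + 11p + 74.

p**2 + 11p + 74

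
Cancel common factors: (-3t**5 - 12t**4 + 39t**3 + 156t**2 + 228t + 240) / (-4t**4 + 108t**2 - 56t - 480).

(3t**2 + 3t + 6)/(4t - 12)

Euclidean algorithm in ℚ[t]:
  -3t**5 - 12t**4 + 39t**3 + 156t**2 + 228t + 240 = ((3/4)t + 3)(-4t**4 + 108t**2 - 56t - 480) + (-42t**3 - 126t**2 + 756t + 1680)
  -4t**4 + 108t**2 - 56t - 480 = ((2/21)t - 2/7)(-42t**3 - 126t**2 + 756t + 1680) + (0)
Last nonzero remainder: -42t**3 - 126t**2 + 756t + 1680. Dividing through by -42 gives the monic gcd t**3 + 3t**2 - 18t - 40.
Cancel t**3 + 3t**2 - 18t - 40 from numerator and denominator to get the reduced form.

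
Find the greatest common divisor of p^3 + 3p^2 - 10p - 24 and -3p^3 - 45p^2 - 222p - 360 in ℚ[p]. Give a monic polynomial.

p + 4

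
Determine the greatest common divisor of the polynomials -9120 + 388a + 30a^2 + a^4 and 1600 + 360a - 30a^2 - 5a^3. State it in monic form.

-80 + 2a + a^2

Repeated division with remainder:
  a^4 + 30a^2 + 388a - 9120 = (-(1/5)a + 6/5)(-5a^3 - 30a^2 + 360a + 1600) + (138a^2 + 276a - 11040)
  -5a^3 - 30a^2 + 360a + 1600 = (-(5/138)a - 10/69)(138a^2 + 276a - 11040) + (0)
Last nonzero remainder: 138a^2 + 276a - 11040. Dividing through by 138 gives the monic gcd a^2 + 2a - 80.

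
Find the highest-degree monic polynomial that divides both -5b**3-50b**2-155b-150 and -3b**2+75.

By polynomial division,
  -5b**3-50b**2-155b-150 = ((5/3)b+50/3)(-3b**2+75) + (-280b-1400)
  -3b**2+75 = ((3/280)b-3/56)(-280b-1400) + (0)
Last nonzero remainder: -280b-1400. Dividing through by -280 gives the monic gcd b+5.

b+5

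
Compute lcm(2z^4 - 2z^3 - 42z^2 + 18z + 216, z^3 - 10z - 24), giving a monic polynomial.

z^6 + 3z^5 - 19z^4 - 81z^3 + 18z^2 + 486z + 648

Euclidean algorithm in ℚ[z]:
  2z^4 - 2z^3 - 42z^2 + 18z + 216 = (2z - 2)(z^3 - 10z - 24) + (-22z^2 + 46z + 168)
  z^3 - 10z - 24 = (-(1/22)z - 23/242)(-22z^2 + 46z + 168) + ((243/121)z - 972/121)
  -22z^2 + 46z + 168 = (-(2662/243)z - 1694/81)((243/121)z - 972/121) + (0)
Last nonzero remainder: (243/121)z - 972/121. Dividing through by 243/121 gives the monic gcd z - 4.
Then lcm(f, g) = f·g / gcd(f, g); expanding and making the result monic gives the answer.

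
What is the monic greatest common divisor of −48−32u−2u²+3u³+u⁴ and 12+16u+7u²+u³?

2+u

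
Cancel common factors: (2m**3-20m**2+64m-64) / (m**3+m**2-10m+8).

(2m**2-16m+32)/(m**2+3m-4)

Apply the Euclidean algorithm:
  2m**3-20m**2+64m-64 = (2)(m**3+m**2-10m+8) + (-22m**2+84m-80)
  m**3+m**2-10m+8 = (-(1/22)m-53/242)(-22m**2+84m-80) + ((576/121)m-1152/121)
  -22m**2+84m-80 = (-(1331/288)m+605/72)((576/121)m-1152/121) + (0)
Last nonzero remainder: (576/121)m-1152/121. Dividing through by 576/121 gives the monic gcd m-2.
Cancel m-2 from numerator and denominator to get the reduced form.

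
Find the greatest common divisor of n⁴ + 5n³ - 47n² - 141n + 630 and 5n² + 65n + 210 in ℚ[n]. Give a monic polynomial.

Euclidean algorithm in ℚ[n]:
  n⁴ + 5n³ - 47n² - 141n + 630 = ((1/5)n² - (8/5)n + 3)(5n² + 65n + 210) + (0)
Last nonzero remainder: 5n² + 65n + 210. Dividing through by 5 gives the monic gcd n² + 13n + 42.

n² + 13n + 42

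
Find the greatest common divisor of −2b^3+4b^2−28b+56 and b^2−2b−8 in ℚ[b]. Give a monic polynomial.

1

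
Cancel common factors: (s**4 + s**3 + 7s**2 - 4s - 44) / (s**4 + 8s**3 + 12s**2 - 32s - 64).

Apply the Euclidean algorithm:
  s**4 + s**3 + 7s**2 - 4s - 44 = (s**4 + 8s**3 + 12s**2 - 32s - 64) + (-7s**3 - 5s**2 + 28s + 20)
  s**4 + 8s**3 + 12s**2 - 32s - 64 = (-(1/7)s - 51/49)(-7s**3 - 5s**2 + 28s + 20) + ((529/49)s**2 - 2116/49)
  -7s**3 - 5s**2 + 28s + 20 = (-(343/529)s - 245/529)((529/49)s**2 - 2116/49) + (0)
Last nonzero remainder: (529/49)s**2 - 2116/49. Dividing through by 529/49 gives the monic gcd s**2 - 4.
Cancel s**2 - 4 from numerator and denominator to get the reduced form.

(s**2 + s + 11)/(s**2 + 8s + 16)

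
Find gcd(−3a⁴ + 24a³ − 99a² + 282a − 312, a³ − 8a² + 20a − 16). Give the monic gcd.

a² − 6a + 8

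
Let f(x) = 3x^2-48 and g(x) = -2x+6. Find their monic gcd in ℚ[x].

Euclidean algorithm in ℚ[x]:
  3x^2-48 = (-(3/2)x-9/2)(-2x+6) + (-21)
  -2x+6 = ((2/21)x-2/7)(-21) + (0)
The last nonzero remainder is the constant -21, so the polynomials are coprime and gcd = 1.

1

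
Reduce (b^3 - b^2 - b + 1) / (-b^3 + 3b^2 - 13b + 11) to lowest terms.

(-b^2 + 1)/(b^2 - 2b + 11)

Apply the Euclidean algorithm:
  b^3 - b^2 - b + 1 = (-1)(-b^3 + 3b^2 - 13b + 11) + (2b^2 - 14b + 12)
  -b^3 + 3b^2 - 13b + 11 = (-(1/2)b - 2)(2b^2 - 14b + 12) + (-35b + 35)
  2b^2 - 14b + 12 = (-(2/35)b + 12/35)(-35b + 35) + (0)
Last nonzero remainder: -35b + 35. Dividing through by -35 gives the monic gcd b - 1.
Cancel b - 1 from numerator and denominator to get the reduced form.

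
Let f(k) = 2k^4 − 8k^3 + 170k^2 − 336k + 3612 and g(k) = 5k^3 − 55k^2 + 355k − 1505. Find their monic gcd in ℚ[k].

Repeated division with remainder:
  2k^4 − 8k^3 + 170k^2 − 336k + 3612 = ((2/5)k + 14/5)(5k^3 − 55k^2 + 355k − 1505) + (182k^2 − 728k + 7826)
  5k^3 − 55k^2 + 355k − 1505 = ((5/182)k − 5/26)(182k^2 − 728k + 7826) + (0)
Last nonzero remainder: 182k^2 − 728k + 7826. Dividing through by 182 gives the monic gcd k^2 − 4k + 43.

k^2 − 4k + 43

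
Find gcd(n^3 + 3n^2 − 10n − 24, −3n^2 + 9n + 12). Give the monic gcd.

Apply the Euclidean algorithm:
  n^3 + 3n^2 − 10n − 24 = (−(1/3)n − 2)(−3n^2 + 9n + 12) + (12n)
  −3n^2 + 9n + 12 = (−(1/4)n + 3/4)(12n) + (12)
  12n = (n)(12) + (0)
The last nonzero remainder is the constant 12, so the polynomials are coprime and gcd = 1.

1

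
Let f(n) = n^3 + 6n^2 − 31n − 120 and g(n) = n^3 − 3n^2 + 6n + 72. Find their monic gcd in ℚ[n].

n + 3

Repeated division with remainder:
  n^3 + 6n^2 − 31n − 120 = (n^3 − 3n^2 + 6n + 72) + (9n^2 − 37n − 192)
  n^3 − 3n^2 + 6n + 72 = ((1/9)n + 10/81)(9n^2 − 37n − 192) + ((2584/81)n + 2584/27)
  9n^2 − 37n − 192 = ((729/2584)n − 648/323)((2584/81)n + 2584/27) + (0)
Last nonzero remainder: (2584/81)n + 2584/27. Dividing through by 2584/81 gives the monic gcd n + 3.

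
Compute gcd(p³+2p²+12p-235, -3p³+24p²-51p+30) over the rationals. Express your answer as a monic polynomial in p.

Repeated division with remainder:
  p³+2p²+12p-235 = (-1/3)(-3p³+24p²-51p+30) + (10p²-5p-225)
  -3p³+24p²-51p+30 = (-(3/10)p+9/4)(10p²-5p-225) + (-(429/4)p+2145/4)
  10p²-5p-225 = (-(40/429)p-60/143)(-(429/4)p+2145/4) + (0)
Last nonzero remainder: -(429/4)p+2145/4. Dividing through by -429/4 gives the monic gcd p-5.

p-5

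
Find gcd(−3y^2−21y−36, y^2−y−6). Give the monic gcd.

Euclidean algorithm in ℚ[y]:
  −3y^2−21y−36 = (−3)(y^2−y−6) + (−24y−54)
  y^2−y−6 = (−(1/24)y+13/96)(−24y−54) + (21/16)
  −24y−54 = (−(128/7)y−288/7)(21/16) + (0)
The last nonzero remainder is the constant 21/16, so the polynomials are coprime and gcd = 1.

1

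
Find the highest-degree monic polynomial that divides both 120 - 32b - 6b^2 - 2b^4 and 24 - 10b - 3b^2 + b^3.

By polynomial division,
  -2b^4 - 6b^2 - 32b + 120 = (-2b - 6)(b^3 - 3b^2 - 10b + 24) + (-44b^2 - 44b + 264)
  b^3 - 3b^2 - 10b + 24 = (-(1/44)b + 1/11)(-44b^2 - 44b + 264) + (0)
Last nonzero remainder: -44b^2 - 44b + 264. Dividing through by -44 gives the monic gcd b^2 + b - 6.

-6 + b + b^2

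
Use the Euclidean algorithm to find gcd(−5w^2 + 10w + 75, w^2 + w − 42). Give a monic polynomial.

1

By polynomial division,
  −5w^2 + 10w + 75 = (−5)(w^2 + w − 42) + (15w − 135)
  w^2 + w − 42 = ((1/15)w + 2/3)(15w − 135) + (48)
  15w − 135 = ((5/16)w − 45/16)(48) + (0)
The last nonzero remainder is the constant 48, so the polynomials are coprime and gcd = 1.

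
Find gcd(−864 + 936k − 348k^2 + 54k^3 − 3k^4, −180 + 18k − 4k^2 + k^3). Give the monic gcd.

Euclidean algorithm in ℚ[k]:
  −3k^4 + 54k^3 − 348k^2 + 936k − 864 = (−3k + 42)(k^3 − 4k^2 + 18k − 180) + (−126k^2 − 360k + 6696)
  k^3 − 4k^2 + 18k − 180 = (−(1/126)k + 8/147)(−126k^2 − 360k + 6696) + ((4446/49)k − 26676/49)
  −126k^2 − 360k + 6696 = (−(343/247)k − 3038/247)((4446/49)k − 26676/49) + (0)
Last nonzero remainder: (4446/49)k − 26676/49. Dividing through by 4446/49 gives the monic gcd k − 6.

−6 + k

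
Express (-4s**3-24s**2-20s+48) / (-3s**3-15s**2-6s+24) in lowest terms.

(4s+12)/(3s+6)

By polynomial division,
  -4s**3-24s**2-20s+48 = (4/3)(-3s**3-15s**2-6s+24) + (-4s**2-12s+16)
  -3s**3-15s**2-6s+24 = ((3/4)s+3/2)(-4s**2-12s+16) + (0)
Last nonzero remainder: -4s**2-12s+16. Dividing through by -4 gives the monic gcd s**2+3s-4.
Cancel s**2+3s-4 from numerator and denominator to get the reduced form.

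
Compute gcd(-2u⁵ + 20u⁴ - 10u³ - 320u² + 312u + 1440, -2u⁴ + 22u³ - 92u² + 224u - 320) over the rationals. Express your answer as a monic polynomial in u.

u² - 9u + 20

Apply the Euclidean algorithm:
  -2u⁵ + 20u⁴ - 10u³ - 320u² + 312u + 1440 = (u + 1)(-2u⁴ + 22u³ - 92u² + 224u - 320) + (60u³ - 452u² + 408u + 1760)
  -2u⁴ + 22u³ - 92u² + 224u - 320 = (-(1/30)u + 26/225)(60u³ - 452u² + 408u + 1760) + (-(5888/225)u² + (5888/25)u - 23552/45)
  60u³ - 452u² + 408u + 1760 = (-(3375/1472)u - 2475/736)(-(5888/225)u² + (5888/25)u - 23552/45) + (0)
Last nonzero remainder: -(5888/225)u² + (5888/25)u - 23552/45. Dividing through by -5888/225 gives the monic gcd u² - 9u + 20.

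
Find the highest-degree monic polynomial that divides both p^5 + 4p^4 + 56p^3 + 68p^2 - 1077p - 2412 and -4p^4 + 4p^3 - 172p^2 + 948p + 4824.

p^3 + 5p^2 + 73p + 201

Apply the Euclidean algorithm:
  p^5 + 4p^4 + 56p^3 + 68p^2 - 1077p - 2412 = (-(1/4)p - 5/4)(-4p^4 + 4p^3 - 172p^2 + 948p + 4824) + (18p^3 + 90p^2 + 1314p + 3618)
  -4p^4 + 4p^3 - 172p^2 + 948p + 4824 = (-(2/9)p + 4/3)(18p^3 + 90p^2 + 1314p + 3618) + (0)
Last nonzero remainder: 18p^3 + 90p^2 + 1314p + 3618. Dividing through by 18 gives the monic gcd p^3 + 5p^2 + 73p + 201.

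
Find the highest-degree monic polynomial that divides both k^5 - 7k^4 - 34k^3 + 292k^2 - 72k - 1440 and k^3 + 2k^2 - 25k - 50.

Apply the Euclidean algorithm:
  k^5 - 7k^4 - 34k^3 + 292k^2 - 72k - 1440 = (k^2 - 9k + 9)(k^3 + 2k^2 - 25k - 50) + (99k^2 - 297k - 990)
  k^3 + 2k^2 - 25k - 50 = ((1/99)k + 5/99)(99k^2 - 297k - 990) + (0)
Last nonzero remainder: 99k^2 - 297k - 990. Dividing through by 99 gives the monic gcd k^2 - 3k - 10.

k^2 - 3k - 10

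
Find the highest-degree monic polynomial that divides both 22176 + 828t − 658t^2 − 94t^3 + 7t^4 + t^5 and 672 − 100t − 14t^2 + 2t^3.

48 − 14t + t^2

Repeated division with remainder:
  t^5 + 7t^4 − 94t^3 − 658t^2 + 828t + 22176 = ((1/2)t^2 + 7t + 27)(2t^3 − 14t^2 − 100t + 672) + (84t^2 − 1176t + 4032)
  2t^3 − 14t^2 − 100t + 672 = ((1/42)t + 1/6)(84t^2 − 1176t + 4032) + (0)
Last nonzero remainder: 84t^2 − 1176t + 4032. Dividing through by 84 gives the monic gcd t^2 − 14t + 48.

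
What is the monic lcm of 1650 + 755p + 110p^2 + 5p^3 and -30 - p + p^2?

Euclidean algorithm in ℚ[p]:
  5p^3 + 110p^2 + 755p + 1650 = (5p + 115)(p^2 - p - 30) + (1020p + 5100)
  p^2 - p - 30 = ((1/1020)p - 1/170)(1020p + 5100) + (0)
Last nonzero remainder: 1020p + 5100. Dividing through by 1020 gives the monic gcd p + 5.
Then lcm(f, g) = f·g / gcd(f, g); expanding and making the result monic gives the answer.

-1980 - 576p + 19p^2 + 16p^3 + p^4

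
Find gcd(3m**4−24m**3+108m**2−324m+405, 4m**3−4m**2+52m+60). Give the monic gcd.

By polynomial division,
  3m**4−24m**3+108m**2−324m+405 = ((3/4)m−21/4)(4m**3−4m**2+52m+60) + (48m**2−96m+720)
  4m**3−4m**2+52m+60 = ((1/12)m+1/12)(48m**2−96m+720) + (0)
Last nonzero remainder: 48m**2−96m+720. Dividing through by 48 gives the monic gcd m**2−2m+15.

m**2−2m+15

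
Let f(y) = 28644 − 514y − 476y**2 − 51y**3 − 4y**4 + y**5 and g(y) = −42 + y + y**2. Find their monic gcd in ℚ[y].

Apply the Euclidean algorithm:
  y**5 − 4y**4 − 51y**3 − 476y**2 − 514y + 28644 = (y**3 − 5y**2 − 4y − 682)(y**2 + y − 42) + (0)
The last nonzero remainder y**2 + y − 42 is already monic.

−42 + y + y**2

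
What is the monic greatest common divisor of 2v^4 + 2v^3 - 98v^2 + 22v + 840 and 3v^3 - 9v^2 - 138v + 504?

By polynomial division,
  2v^4 + 2v^3 - 98v^2 + 22v + 840 = ((2/3)v + 8/3)(3v^3 - 9v^2 - 138v + 504) + (18v^2 + 54v - 504)
  3v^3 - 9v^2 - 138v + 504 = ((1/6)v - 1)(18v^2 + 54v - 504) + (0)
Last nonzero remainder: 18v^2 + 54v - 504. Dividing through by 18 gives the monic gcd v^2 + 3v - 28.

v^2 + 3v - 28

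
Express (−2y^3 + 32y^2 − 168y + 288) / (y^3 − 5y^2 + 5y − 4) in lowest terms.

Euclidean algorithm in ℚ[y]:
  −2y^3 + 32y^2 − 168y + 288 = (−2)(y^3 − 5y^2 + 5y − 4) + (22y^2 − 158y + 280)
  y^3 − 5y^2 + 5y − 4 = ((1/22)y + 12/121)(22y^2 − 158y + 280) + ((961/121)y − 3844/121)
  22y^2 − 158y + 280 = ((2662/961)y − 8470/961)((961/121)y − 3844/121) + (0)
Last nonzero remainder: (961/121)y − 3844/121. Dividing through by 961/121 gives the monic gcd y − 4.
Cancel y − 4 from numerator and denominator to get the reduced form.

(−2y^2 + 24y − 72)/(y^2 − y + 1)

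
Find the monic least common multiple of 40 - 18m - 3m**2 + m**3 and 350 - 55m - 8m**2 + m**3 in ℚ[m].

By polynomial division,
  m**3 - 3m**2 - 18m + 40 = (m**3 - 8m**2 - 55m + 350) + (5m**2 + 37m - 310)
  m**3 - 8m**2 - 55m + 350 = ((1/5)m - 77/25)(5m**2 + 37m - 310) + ((3024/25)m - 3024/5)
  5m**2 + 37m - 310 = ((125/3024)m + 775/1512)((3024/25)m - 3024/5) + (0)
Last nonzero remainder: (3024/25)m - 3024/5. Dividing through by 3024/25 gives the monic gcd m - 5.
Then lcm(f, g) = f·g / gcd(f, g); expanding and making the result monic gives the answer.

-2800 + 1140m + 304m**2 - 79m**3 - 6m**4 + m**5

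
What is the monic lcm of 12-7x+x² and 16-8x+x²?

-48+40x-11x²+x³

Apply the Euclidean algorithm:
  x²-7x+12 = (x²-8x+16) + (x-4)
  x²-8x+16 = (x-4)(x-4) + (0)
The last nonzero remainder x-4 is already monic.
Then lcm(f, g) = f·g / gcd(f, g); expanding and making the result monic gives the answer.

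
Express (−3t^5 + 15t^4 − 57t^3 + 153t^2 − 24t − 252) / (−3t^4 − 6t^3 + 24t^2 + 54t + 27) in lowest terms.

Apply the Euclidean algorithm:
  −3t^5 + 15t^4 − 57t^3 + 153t^2 − 24t − 252 = (t − 7)(−3t^4 − 6t^3 + 24t^2 + 54t + 27) + (−123t^3 + 267t^2 + 327t − 63)
  −3t^4 − 6t^3 + 24t^2 + 54t + 27 = ((1/41)t + 171/1681)(−123t^3 + 267t^2 + 327t − 63) + (−(18720/1681)t^2 + (37440/1681)t + 56160/1681)
  −123t^3 + 267t^2 + 327t − 63 = ((68921/6240)t − 11767/6240)(−(18720/1681)t^2 + (37440/1681)t + 56160/1681) + (0)
Last nonzero remainder: −(18720/1681)t^2 + (37440/1681)t + 56160/1681. Dividing through by −18720/1681 gives the monic gcd t^2 − 2t − 3.
Cancel t^2 − 2t − 3 from numerator and denominator to get the reduced form.

(t^3 − 3t^2 + 16t − 28)/(t^2 + 4t + 3)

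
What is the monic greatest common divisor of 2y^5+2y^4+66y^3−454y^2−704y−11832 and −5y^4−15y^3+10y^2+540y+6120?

y^3−3y^2+16y−204

By polynomial division,
  2y^5+2y^4+66y^3−454y^2−704y−11832 = (−(2/5)y+4/5)(−5y^4−15y^3+10y^2+540y+6120) + (82y^3−246y^2+1312y−16728)
  −5y^4−15y^3+10y^2+540y+6120 = (−(5/82)y−15/41)(82y^3−246y^2+1312y−16728) + (0)
Last nonzero remainder: 82y^3−246y^2+1312y−16728. Dividing through by 82 gives the monic gcd y^3−3y^2+16y−204.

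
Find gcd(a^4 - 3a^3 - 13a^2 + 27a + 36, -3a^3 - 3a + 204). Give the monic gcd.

Euclidean algorithm in ℚ[a]:
  a^4 - 3a^3 - 13a^2 + 27a + 36 = (-(1/3)a + 1)(-3a^3 - 3a + 204) + (-14a^2 + 98a - 168)
  -3a^3 - 3a + 204 = ((3/14)a + 3/2)(-14a^2 + 98a - 168) + (-114a + 456)
  -14a^2 + 98a - 168 = ((7/57)a - 7/19)(-114a + 456) + (0)
Last nonzero remainder: -114a + 456. Dividing through by -114 gives the monic gcd a - 4.

a - 4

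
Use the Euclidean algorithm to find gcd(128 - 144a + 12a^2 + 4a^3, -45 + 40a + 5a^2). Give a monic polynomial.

Repeated division with remainder:
  4a^3 + 12a^2 - 144a + 128 = ((4/5)a - 4)(5a^2 + 40a - 45) + (52a - 52)
  5a^2 + 40a - 45 = ((5/52)a + 45/52)(52a - 52) + (0)
Last nonzero remainder: 52a - 52. Dividing through by 52 gives the monic gcd a - 1.

-1 + a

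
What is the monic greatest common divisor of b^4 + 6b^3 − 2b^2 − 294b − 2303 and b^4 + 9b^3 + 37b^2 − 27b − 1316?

b^3 + 13b^2 + 89b + 329

Repeated division with remainder:
  b^4 + 6b^3 − 2b^2 − 294b − 2303 = (b^4 + 9b^3 + 37b^2 − 27b − 1316) + (−3b^3 − 39b^2 − 267b − 987)
  b^4 + 9b^3 + 37b^2 − 27b − 1316 = (−(1/3)b + 4/3)(−3b^3 − 39b^2 − 267b − 987) + (0)
Last nonzero remainder: −3b^3 − 39b^2 − 267b − 987. Dividing through by −3 gives the monic gcd b^3 + 13b^2 + 89b + 329.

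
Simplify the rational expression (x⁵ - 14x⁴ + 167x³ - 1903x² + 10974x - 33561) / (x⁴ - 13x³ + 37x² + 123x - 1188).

Apply the Euclidean algorithm:
  x⁵ - 14x⁴ + 167x³ - 1903x² + 10974x - 33561 = (x - 1)(x⁴ - 13x³ + 37x² + 123x - 1188) + (117x³ - 1989x² + 12285x - 34749)
  x⁴ - 13x³ + 37x² + 123x - 1188 = ((1/117)x + 4/117)(117x³ - 1989x² + 12285x - 34749) + (0)
Last nonzero remainder: 117x³ - 1989x² + 12285x - 34749. Dividing through by 117 gives the monic gcd x³ - 17x² + 105x - 297.
Cancel x³ - 17x² + 105x - 297 from numerator and denominator to get the reduced form.

(x² + 3x + 113)/(x + 4)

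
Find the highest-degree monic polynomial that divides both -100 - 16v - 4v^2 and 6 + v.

Apply the Euclidean algorithm:
  -4v^2 - 16v - 100 = (-4v + 8)(v + 6) + (-148)
  v + 6 = (-(1/148)v - 3/74)(-148) + (0)
The last nonzero remainder is the constant -148, so the polynomials are coprime and gcd = 1.

1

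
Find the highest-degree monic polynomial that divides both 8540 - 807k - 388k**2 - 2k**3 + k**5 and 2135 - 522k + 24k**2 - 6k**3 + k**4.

By polynomial division,
  k**5 - 2k**3 - 388k**2 - 807k + 8540 = (k + 6)(k**4 - 6k**3 + 24k**2 - 522k + 2135) + (10k**3 - 10k**2 + 190k - 4270)
  k**4 - 6k**3 + 24k**2 - 522k + 2135 = ((1/10)k - 1/2)(10k**3 - 10k**2 + 190k - 4270) + (0)
Last nonzero remainder: 10k**3 - 10k**2 + 190k - 4270. Dividing through by 10 gives the monic gcd k**3 - k**2 + 19k - 427.

-427 + 19k - k**2 + k**3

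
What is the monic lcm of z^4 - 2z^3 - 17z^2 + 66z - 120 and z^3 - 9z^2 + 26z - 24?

z^6 - 7z^5 - z^4 + 139z^3 - 552z^2 + 996z - 720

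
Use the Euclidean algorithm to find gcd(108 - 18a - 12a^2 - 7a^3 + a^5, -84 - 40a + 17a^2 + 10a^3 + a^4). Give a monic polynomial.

Apply the Euclidean algorithm:
  a^5 - 7a^3 - 12a^2 - 18a + 108 = (a - 10)(a^4 + 10a^3 + 17a^2 - 40a - 84) + (76a^3 + 198a^2 - 334a - 732)
  a^4 + 10a^3 + 17a^2 - 40a - 84 = ((1/76)a + 281/2888)(76a^3 + 198a^2 - 334a - 732) + ((3075/1444)a^2 + (3075/1444)a - 9225/722)
  76a^3 + 198a^2 - 334a - 732 = ((109744/3075)a + 176168/3075)((3075/1444)a^2 + (3075/1444)a - 9225/722) + (0)
Last nonzero remainder: (3075/1444)a^2 + (3075/1444)a - 9225/722. Dividing through by 3075/1444 gives the monic gcd a^2 + a - 6.

-6 + a + a^2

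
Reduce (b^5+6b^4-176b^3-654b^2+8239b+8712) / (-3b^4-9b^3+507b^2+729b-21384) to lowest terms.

(-b^2-12b-11)/(3b+27)

Euclidean algorithm in ℚ[b]:
  b^5+6b^4-176b^3-654b^2+8239b+8712 = (-(1/3)b-1)(-3b^4-9b^3+507b^2+729b-21384) + (-16b^3+96b^2+1840b-12672)
  -3b^4-9b^3+507b^2+729b-21384 = ((3/16)b+27/16)(-16b^3+96b^2+1840b-12672) + (0)
Last nonzero remainder: -16b^3+96b^2+1840b-12672. Dividing through by -16 gives the monic gcd b^3-6b^2-115b+792.
Cancel b^3-6b^2-115b+792 from numerator and denominator to get the reduced form.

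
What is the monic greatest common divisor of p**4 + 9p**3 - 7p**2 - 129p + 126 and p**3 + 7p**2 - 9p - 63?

Euclidean algorithm in ℚ[p]:
  p**4 + 9p**3 - 7p**2 - 129p + 126 = (p + 2)(p**3 + 7p**2 - 9p - 63) + (-12p**2 - 48p + 252)
  p**3 + 7p**2 - 9p - 63 = (-(1/12)p - 1/4)(-12p**2 - 48p + 252) + (0)
Last nonzero remainder: -12p**2 - 48p + 252. Dividing through by -12 gives the monic gcd p**2 + 4p - 21.

p**2 + 4p - 21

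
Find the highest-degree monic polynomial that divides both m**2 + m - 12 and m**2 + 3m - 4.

m + 4

Repeated division with remainder:
  m**2 + m - 12 = (m**2 + 3m - 4) + (-2m - 8)
  m**2 + 3m - 4 = (-(1/2)m + 1/2)(-2m - 8) + (0)
Last nonzero remainder: -2m - 8. Dividing through by -2 gives the monic gcd m + 4.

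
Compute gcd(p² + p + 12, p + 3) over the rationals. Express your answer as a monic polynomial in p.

Euclidean algorithm in ℚ[p]:
  p² + p + 12 = (p - 2)(p + 3) + (18)
  p + 3 = ((1/18)p + 1/6)(18) + (0)
The last nonzero remainder is the constant 18, so the polynomials are coprime and gcd = 1.

1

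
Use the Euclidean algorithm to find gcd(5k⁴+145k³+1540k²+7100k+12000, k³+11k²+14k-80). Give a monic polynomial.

Repeated division with remainder:
  5k⁴+145k³+1540k²+7100k+12000 = (5k+90)(k³+11k²+14k-80) + (480k²+6240k+19200)
  k³+11k²+14k-80 = ((1/480)k-1/240)(480k²+6240k+19200) + (0)
Last nonzero remainder: 480k²+6240k+19200. Dividing through by 480 gives the monic gcd k²+13k+40.

k²+13k+40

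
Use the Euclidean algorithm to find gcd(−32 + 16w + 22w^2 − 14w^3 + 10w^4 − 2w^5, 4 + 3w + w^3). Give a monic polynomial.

Repeated division with remainder:
  −2w^5 + 10w^4 − 14w^3 + 22w^2 + 16w − 32 = (−2w^2 + 10w − 8)(w^3 + 3w + 4) + (0)
The last nonzero remainder w^3 + 3w + 4 is already monic.

4 + 3w + w^3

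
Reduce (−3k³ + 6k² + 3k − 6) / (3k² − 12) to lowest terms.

(−k² + 1)/(k + 2)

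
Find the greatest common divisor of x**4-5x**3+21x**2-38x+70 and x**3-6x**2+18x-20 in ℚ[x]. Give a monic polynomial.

Euclidean algorithm in ℚ[x]:
  x**4-5x**3+21x**2-38x+70 = (x+1)(x**3-6x**2+18x-20) + (9x**2-36x+90)
  x**3-6x**2+18x-20 = ((1/9)x-2/9)(9x**2-36x+90) + (0)
Last nonzero remainder: 9x**2-36x+90. Dividing through by 9 gives the monic gcd x**2-4x+10.

x**2-4x+10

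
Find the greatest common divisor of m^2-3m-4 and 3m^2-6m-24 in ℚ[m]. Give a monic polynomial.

m-4

Repeated division with remainder:
  m^2-3m-4 = (1/3)(3m^2-6m-24) + (-m+4)
  3m^2-6m-24 = (-3m-6)(-m+4) + (0)
Last nonzero remainder: -m+4. Dividing through by -1 gives the monic gcd m-4.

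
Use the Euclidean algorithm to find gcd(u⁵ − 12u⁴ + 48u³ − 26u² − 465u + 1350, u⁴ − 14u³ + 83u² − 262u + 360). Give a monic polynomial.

u³ − 10u² + 43u − 90

Apply the Euclidean algorithm:
  u⁵ − 12u⁴ + 48u³ − 26u² − 465u + 1350 = (u + 2)(u⁴ − 14u³ + 83u² − 262u + 360) + (−7u³ + 70u² − 301u + 630)
  u⁴ − 14u³ + 83u² − 262u + 360 = (−(1/7)u + 4/7)(−7u³ + 70u² − 301u + 630) + (0)
Last nonzero remainder: −7u³ + 70u² − 301u + 630. Dividing through by −7 gives the monic gcd u³ − 10u² + 43u − 90.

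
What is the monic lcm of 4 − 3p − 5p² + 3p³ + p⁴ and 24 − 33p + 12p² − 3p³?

Apply the Euclidean algorithm:
  p⁴ + 3p³ − 5p² − 3p + 4 = (−(1/3)p − 7/3)(−3p³ + 12p² − 33p + 24) + (12p² − 72p + 60)
  −3p³ + 12p² − 33p + 24 = (−(1/4)p − 1/2)(12p² − 72p + 60) + (−54p + 54)
  12p² − 72p + 60 = (−(2/9)p + 10/9)(−54p + 54) + (0)
Last nonzero remainder: −54p + 54. Dividing through by −54 gives the monic gcd p − 1.
Then lcm(f, g) = f·g / gcd(f, g); expanding and making the result monic gives the answer.

32 − 36p − 27p² + 36p³ − 6p⁴ + p⁶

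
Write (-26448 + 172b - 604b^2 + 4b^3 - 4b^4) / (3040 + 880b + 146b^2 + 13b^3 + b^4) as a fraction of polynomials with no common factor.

Euclidean algorithm in ℚ[b]:
  -4b^4 + 4b^3 - 604b^2 + 172b - 26448 = (-4)(b^4 + 13b^3 + 146b^2 + 880b + 3040) + (56b^3 - 20b^2 + 3692b - 14288)
  b^4 + 13b^3 + 146b^2 + 880b + 3040 = ((1/56)b + 187/784)(56b^3 - 20b^2 + 3692b - 14288) + ((16629/196)b^2 + (49887/196)b + 315951/49)
  56b^3 - 20b^2 + 3692b - 14288 = ((10976/16629)b - 36848/16629)((16629/196)b^2 + (49887/196)b + 315951/49) + (0)
Last nonzero remainder: (16629/196)b^2 + (49887/196)b + 315951/49. Dividing through by 16629/196 gives the monic gcd b^2 + 3b + 76.
Cancel b^2 + 3b + 76 from numerator and denominator to get the reduced form.

(-348 + 16b - 4b^2)/(40 + 10b + b^2)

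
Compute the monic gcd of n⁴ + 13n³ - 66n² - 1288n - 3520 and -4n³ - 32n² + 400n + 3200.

Apply the Euclidean algorithm:
  n⁴ + 13n³ - 66n² - 1288n - 3520 = (-(1/4)n - 5/4)(-4n³ - 32n² + 400n + 3200) + (-6n² + 12n + 480)
  -4n³ - 32n² + 400n + 3200 = ((2/3)n + 20/3)(-6n² + 12n + 480) + (0)
Last nonzero remainder: -6n² + 12n + 480. Dividing through by -6 gives the monic gcd n² - 2n - 80.

n² - 2n - 80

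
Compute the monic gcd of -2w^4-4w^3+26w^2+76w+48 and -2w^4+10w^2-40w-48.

w^2+4w+3

Apply the Euclidean algorithm:
  -2w^4-4w^3+26w^2+76w+48 = (-2w^4+10w^2-40w-48) + (-4w^3+16w^2+116w+96)
  -2w^4+10w^2-40w-48 = ((1/2)w+2)(-4w^3+16w^2+116w+96) + (-80w^2-320w-240)
  -4w^3+16w^2+116w+96 = ((1/20)w-2/5)(-80w^2-320w-240) + (0)
Last nonzero remainder: -80w^2-320w-240. Dividing through by -80 gives the monic gcd w^2+4w+3.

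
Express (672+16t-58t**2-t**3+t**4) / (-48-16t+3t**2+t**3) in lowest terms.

Repeated division with remainder:
  t**4-t**3-58t**2+16t+672 = (t-4)(t**3+3t**2-16t-48) + (-30t**2+480)
  t**3+3t**2-16t-48 = (-(1/30)t-1/10)(-30t**2+480) + (0)
Last nonzero remainder: -30t**2+480. Dividing through by -30 gives the monic gcd t**2-16.
Cancel t**2-16 from numerator and denominator to get the reduced form.

(-42-t+t**2)/(3+t)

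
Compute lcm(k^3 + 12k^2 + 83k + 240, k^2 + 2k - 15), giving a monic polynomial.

Euclidean algorithm in ℚ[k]:
  k^3 + 12k^2 + 83k + 240 = (k + 10)(k^2 + 2k - 15) + (78k + 390)
  k^2 + 2k - 15 = ((1/78)k - 1/26)(78k + 390) + (0)
Last nonzero remainder: 78k + 390. Dividing through by 78 gives the monic gcd k + 5.
Then lcm(f, g) = f·g / gcd(f, g); expanding and making the result monic gives the answer.

k^4 + 9k^3 + 47k^2 - 9k - 720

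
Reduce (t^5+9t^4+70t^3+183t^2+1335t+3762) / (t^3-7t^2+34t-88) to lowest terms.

(t^3+12t^2+84t+171)/(t-4)

Apply the Euclidean algorithm:
  t^5+9t^4+70t^3+183t^2+1335t+3762 = (t^2+16t+148)(t^3-7t^2+34t-88) + (763t^2-2289t+16786)
  t^3-7t^2+34t-88 = ((1/763)t-4/763)(763t^2-2289t+16786) + (0)
Last nonzero remainder: 763t^2-2289t+16786. Dividing through by 763 gives the monic gcd t^2-3t+22.
Cancel t^2-3t+22 from numerator and denominator to get the reduced form.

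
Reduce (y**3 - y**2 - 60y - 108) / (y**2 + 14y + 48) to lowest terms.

(y**2 - 7y - 18)/(y + 8)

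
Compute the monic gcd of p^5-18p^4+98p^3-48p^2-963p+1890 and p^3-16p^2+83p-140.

Euclidean algorithm in ℚ[p]:
  p^5-18p^4+98p^3-48p^2-963p+1890 = (p^2-2p-17)(p^3-16p^2+83p-140) + (-14p^2+168p-490)
  p^3-16p^2+83p-140 = (-(1/14)p+2/7)(-14p^2+168p-490) + (0)
Last nonzero remainder: -14p^2+168p-490. Dividing through by -14 gives the monic gcd p^2-12p+35.

p^2-12p+35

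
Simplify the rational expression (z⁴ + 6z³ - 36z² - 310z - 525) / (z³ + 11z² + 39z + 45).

(z² - 2z - 35)/(z + 3)

Apply the Euclidean algorithm:
  z⁴ + 6z³ - 36z² - 310z - 525 = (z - 5)(z³ + 11z² + 39z + 45) + (-20z² - 160z - 300)
  z³ + 11z² + 39z + 45 = (-(1/20)z - 3/20)(-20z² - 160z - 300) + (0)
Last nonzero remainder: -20z² - 160z - 300. Dividing through by -20 gives the monic gcd z² + 8z + 15.
Cancel z² + 8z + 15 from numerator and denominator to get the reduced form.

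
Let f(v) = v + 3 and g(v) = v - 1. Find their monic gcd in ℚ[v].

Apply the Euclidean algorithm:
  v + 3 = (v - 1) + (4)
  v - 1 = ((1/4)v - 1/4)(4) + (0)
The last nonzero remainder is the constant 4, so the polynomials are coprime and gcd = 1.

1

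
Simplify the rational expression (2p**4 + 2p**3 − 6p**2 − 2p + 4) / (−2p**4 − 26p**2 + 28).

(−p**2 − p + 2)/(p**2 + 14)

Repeated division with remainder:
  2p**4 + 2p**3 − 6p**2 − 2p + 4 = (−1)(−2p**4 − 26p**2 + 28) + (2p**3 − 32p**2 − 2p + 32)
  −2p**4 − 26p**2 + 28 = (−p − 16)(2p**3 − 32p**2 − 2p + 32) + (−540p**2 + 540)
  2p**3 − 32p**2 − 2p + 32 = (−(1/270)p + 8/135)(−540p**2 + 540) + (0)
Last nonzero remainder: −540p**2 + 540. Dividing through by −540 gives the monic gcd p**2 − 1.
Cancel p**2 − 1 from numerator and denominator to get the reduced form.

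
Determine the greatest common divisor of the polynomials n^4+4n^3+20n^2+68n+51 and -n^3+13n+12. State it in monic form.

Apply the Euclidean algorithm:
  n^4+4n^3+20n^2+68n+51 = (-n-4)(-n^3+13n+12) + (33n^2+132n+99)
  -n^3+13n+12 = (-(1/33)n+4/33)(33n^2+132n+99) + (0)
Last nonzero remainder: 33n^2+132n+99. Dividing through by 33 gives the monic gcd n^2+4n+3.

n^2+4n+3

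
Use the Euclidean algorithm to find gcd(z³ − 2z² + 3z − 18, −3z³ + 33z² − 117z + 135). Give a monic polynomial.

z − 3

Repeated division with remainder:
  z³ − 2z² + 3z − 18 = (−1/3)(−3z³ + 33z² − 117z + 135) + (9z² − 36z + 27)
  −3z³ + 33z² − 117z + 135 = (−(1/3)z + 7/3)(9z² − 36z + 27) + (−24z + 72)
  9z² − 36z + 27 = (−(3/8)z + 3/8)(−24z + 72) + (0)
Last nonzero remainder: −24z + 72. Dividing through by −24 gives the monic gcd z − 3.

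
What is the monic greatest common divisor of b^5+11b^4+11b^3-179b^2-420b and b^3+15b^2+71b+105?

Euclidean algorithm in ℚ[b]:
  b^5+11b^4+11b^3-179b^2-420b = (b^2-4b)(b^3+15b^2+71b+105) + (0)
The last nonzero remainder b^3+15b^2+71b+105 is already monic.

b^3+15b^2+71b+105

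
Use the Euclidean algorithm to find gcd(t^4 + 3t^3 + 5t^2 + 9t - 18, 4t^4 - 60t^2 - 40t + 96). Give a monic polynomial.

Repeated division with remainder:
  t^4 + 3t^3 + 5t^2 + 9t - 18 = (1/4)(4t^4 - 60t^2 - 40t + 96) + (3t^3 + 20t^2 + 19t - 42)
  4t^4 - 60t^2 - 40t + 96 = ((4/3)t - 80/9)(3t^3 + 20t^2 + 19t - 42) + ((832/9)t^2 + (1664/9)t - 832/3)
  3t^3 + 20t^2 + 19t - 42 = ((27/832)t + 63/416)((832/9)t^2 + (1664/9)t - 832/3) + (0)
Last nonzero remainder: (832/9)t^2 + (1664/9)t - 832/3. Dividing through by 832/9 gives the monic gcd t^2 + 2t - 3.

t^2 + 2t - 3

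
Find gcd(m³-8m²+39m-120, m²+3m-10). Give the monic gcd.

Euclidean algorithm in ℚ[m]:
  m³-8m²+39m-120 = (m-11)(m²+3m-10) + (82m-230)
  m²+3m-10 = ((1/82)m+119/1681)(82m-230) + (10560/1681)
  82m-230 = ((68921/5280)m-38663/1056)(10560/1681) + (0)
The last nonzero remainder is the constant 10560/1681, so the polynomials are coprime and gcd = 1.

1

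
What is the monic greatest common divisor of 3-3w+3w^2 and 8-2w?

1

Repeated division with remainder:
  3w^2-3w+3 = (-(3/2)w-9/2)(-2w+8) + (39)
  -2w+8 = (-(2/39)w+8/39)(39) + (0)
The last nonzero remainder is the constant 39, so the polynomials are coprime and gcd = 1.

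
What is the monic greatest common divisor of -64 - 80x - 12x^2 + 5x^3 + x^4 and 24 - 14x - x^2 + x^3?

By polynomial division,
  x^4 + 5x^3 - 12x^2 - 80x - 64 = (x + 6)(x^3 - x^2 - 14x + 24) + (8x^2 - 20x - 208)
  x^3 - x^2 - 14x + 24 = ((1/8)x + 3/16)(8x^2 - 20x - 208) + ((63/4)x + 63)
  8x^2 - 20x - 208 = ((32/63)x - 208/63)((63/4)x + 63) + (0)
Last nonzero remainder: (63/4)x + 63. Dividing through by 63/4 gives the monic gcd x + 4.

4 + x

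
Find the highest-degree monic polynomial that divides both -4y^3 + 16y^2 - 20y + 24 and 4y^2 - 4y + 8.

y^2 - y + 2

Euclidean algorithm in ℚ[y]:
  -4y^3 + 16y^2 - 20y + 24 = (-y + 3)(4y^2 - 4y + 8) + (0)
Last nonzero remainder: 4y^2 - 4y + 8. Dividing through by 4 gives the monic gcd y^2 - y + 2.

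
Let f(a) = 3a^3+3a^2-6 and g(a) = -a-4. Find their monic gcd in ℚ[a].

Apply the Euclidean algorithm:
  3a^3+3a^2-6 = (-3a^2+9a-36)(-a-4) + (-150)
  -a-4 = ((1/150)a+2/75)(-150) + (0)
The last nonzero remainder is the constant -150, so the polynomials are coprime and gcd = 1.

1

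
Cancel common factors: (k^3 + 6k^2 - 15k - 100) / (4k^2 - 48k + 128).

(k^2 + 10k + 25)/(4k - 32)

Repeated division with remainder:
  k^3 + 6k^2 - 15k - 100 = ((1/4)k + 9/2)(4k^2 - 48k + 128) + (169k - 676)
  4k^2 - 48k + 128 = ((4/169)k - 32/169)(169k - 676) + (0)
Last nonzero remainder: 169k - 676. Dividing through by 169 gives the monic gcd k - 4.
Cancel k - 4 from numerator and denominator to get the reduced form.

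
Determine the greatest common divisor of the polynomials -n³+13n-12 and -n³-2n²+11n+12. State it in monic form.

Apply the Euclidean algorithm:
  -n³+13n-12 = (-n³-2n²+11n+12) + (2n²+2n-24)
  -n³-2n²+11n+12 = (-(1/2)n-1/2)(2n²+2n-24) + (0)
Last nonzero remainder: 2n²+2n-24. Dividing through by 2 gives the monic gcd n²+n-12.

n²+n-12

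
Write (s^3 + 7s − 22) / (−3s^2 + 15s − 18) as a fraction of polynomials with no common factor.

(−s^2 − 2s − 11)/(3s − 9)

By polynomial division,
  s^3 + 7s − 22 = (−(1/3)s − 5/3)(−3s^2 + 15s − 18) + (26s − 52)
  −3s^2 + 15s − 18 = (−(3/26)s + 9/26)(26s − 52) + (0)
Last nonzero remainder: 26s − 52. Dividing through by 26 gives the monic gcd s − 2.
Cancel s − 2 from numerator and denominator to get the reduced form.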